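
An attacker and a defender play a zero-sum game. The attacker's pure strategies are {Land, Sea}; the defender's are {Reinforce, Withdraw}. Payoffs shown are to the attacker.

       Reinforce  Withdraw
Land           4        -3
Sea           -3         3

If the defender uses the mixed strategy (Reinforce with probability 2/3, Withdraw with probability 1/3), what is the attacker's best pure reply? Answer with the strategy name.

Land

Expected payoff of Land: (2/3)·4 + (1/3)·(-3) = 5/3.
Expected payoff of Sea: (2/3)·(-3) + (1/3)·3 = -1.
The largest is 5/3, so the attacker's best response is Land.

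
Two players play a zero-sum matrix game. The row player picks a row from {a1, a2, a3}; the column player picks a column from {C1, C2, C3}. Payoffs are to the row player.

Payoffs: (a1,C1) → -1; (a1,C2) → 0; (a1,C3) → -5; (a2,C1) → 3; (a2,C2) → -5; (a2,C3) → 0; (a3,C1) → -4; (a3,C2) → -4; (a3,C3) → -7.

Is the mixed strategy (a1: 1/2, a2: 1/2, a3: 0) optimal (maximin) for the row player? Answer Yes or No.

Against C1 this mix gives (1/2)·(-1) + (1/2)·3 = 1.
Against C2 this mix gives (1/2)·0 + (1/2)·(-5) = -5/2.
Against C3 this mix gives (1/2)·(-5) + (1/2)·0 = -5/2.
All of the column player's active replies (C2, C3) yield -5/2, and no column does worse for the row player. The mix makes the column player indifferent and guarantees -5/2, so it is optimal.

Yes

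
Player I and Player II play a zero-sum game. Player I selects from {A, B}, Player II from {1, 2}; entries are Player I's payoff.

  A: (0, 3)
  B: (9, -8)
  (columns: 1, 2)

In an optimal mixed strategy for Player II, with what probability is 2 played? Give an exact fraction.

Row minima: A → 0, B → -8; maximin = 0.
Column maxima: 1 → 9, 2 → 3; minimax = 3.
0 ≠ 3, so there is no saddle point; optimal play is mixed.
Let Player I play A with probability p. Expected payoff against 1: 0p + 9(1−p) = −9p + 9; against 2: 3p + (-8)(1−p) = 11p − 8.
Setting these equal: −9p + 9 = 11p − 8 ⇒ −20p = -17 ⇒ p = 17/20, and the value is (-9)·(17/20) + 9 = 27/20.
For Player II: with q = P(1), equating A's and B's payoffs gives −3q + 3 = 17q − 8 ⇒ q = 11/20.

9/20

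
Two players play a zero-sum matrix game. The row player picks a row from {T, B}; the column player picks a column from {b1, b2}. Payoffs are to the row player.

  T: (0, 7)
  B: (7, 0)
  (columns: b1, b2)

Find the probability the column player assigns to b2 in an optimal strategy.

1/2

Row minima: T → 0, B → 0; maximin = 0.
Column maxima: b1 → 7, b2 → 7; minimax = 7.
0 ≠ 7, so there is no saddle point; optimal play is mixed.
Let the row player play T with probability p. Expected payoff against b1: 0p + 7(1−p) = −7p + 7; against b2: 7p + 0(1−p) = 7p.
Setting these equal: −7p + 7 = 7p ⇒ −14p = -7 ⇒ p = 1/2, and the value is (-7)·(1/2) + 7 = 7/2.
For the column player: with q = P(b1), equating T's and B's payoffs gives −7q + 7 = 7q ⇒ q = 1/2.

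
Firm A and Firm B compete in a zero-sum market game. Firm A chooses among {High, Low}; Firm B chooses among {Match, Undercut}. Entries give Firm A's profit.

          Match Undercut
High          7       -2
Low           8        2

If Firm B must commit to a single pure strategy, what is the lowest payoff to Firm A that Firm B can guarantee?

2

Column maxima: Match → 8, Undercut → 2.
The smallest of these is 2.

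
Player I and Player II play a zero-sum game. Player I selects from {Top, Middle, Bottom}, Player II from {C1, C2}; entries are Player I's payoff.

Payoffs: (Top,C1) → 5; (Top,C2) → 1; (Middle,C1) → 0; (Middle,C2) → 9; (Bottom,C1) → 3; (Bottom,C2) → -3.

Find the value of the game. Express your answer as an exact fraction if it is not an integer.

Row minima: Top → 1, Middle → 0, Bottom → -3; maximin = 1.
Column maxima: C1 → 5, C2 → 9; minimax = 5.
1 ≠ 5, so there is no saddle point; optimal play is mixed.
Bottom is strictly dominated by Top, so Player I never plays it.
On the remaining 2×2 (Top, Middle vs C1, C2):
Let Player I play Top with probability p. Expected payoff against C1: 5p + 0(1−p) = 5p; against C2: 1p + 9(1−p) = −8p + 9.
Setting these equal: 5p = −8p + 9 ⇒ 13p = 9 ⇒ p = 9/13, and the value is (5)·(9/13) = 45/13.
For Player II: with q = P(C1), equating Top's and Middle's payoffs gives 4q + 1 = −9q + 9 ⇒ q = 8/13.

45/13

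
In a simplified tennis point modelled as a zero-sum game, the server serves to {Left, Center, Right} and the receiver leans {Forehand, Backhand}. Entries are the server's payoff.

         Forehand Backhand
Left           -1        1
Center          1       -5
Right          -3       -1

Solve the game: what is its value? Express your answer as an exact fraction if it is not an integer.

-1/2

Row minima: Left → -1, Center → -5, Right → -3; maximin = -1.
Column maxima: Forehand → 1, Backhand → 1; minimax = 1.
-1 ≠ 1, so there is no saddle point; optimal play is mixed.
Right is strictly dominated by Left, so the server never plays it.
On the remaining 2×2 (Left, Center vs Forehand, Backhand):
Let the server play Left with probability p. Expected payoff against Forehand: (-1)p + 1(1−p) = −2p + 1; against Backhand: 1p + (-5)(1−p) = 6p − 5.
Setting these equal: −2p + 1 = 6p − 5 ⇒ −8p = -6 ⇒ p = 3/4, and the value is (-2)·(3/4) + 1 = -1/2.
For the receiver: with q = P(Forehand), equating Left's and Center's payoffs gives −2q + 1 = 6q − 5 ⇒ q = 3/4.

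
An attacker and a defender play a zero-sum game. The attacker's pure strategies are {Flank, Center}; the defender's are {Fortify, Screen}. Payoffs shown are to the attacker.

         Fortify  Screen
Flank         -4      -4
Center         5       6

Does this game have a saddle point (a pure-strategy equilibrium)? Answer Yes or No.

Yes

Row minima: Flank → -4, Center → 5; maximin = 5.
Column maxima: Fortify → 5, Screen → 6; minimax = 5.
maximin = minimax = 5, so a saddle point exists.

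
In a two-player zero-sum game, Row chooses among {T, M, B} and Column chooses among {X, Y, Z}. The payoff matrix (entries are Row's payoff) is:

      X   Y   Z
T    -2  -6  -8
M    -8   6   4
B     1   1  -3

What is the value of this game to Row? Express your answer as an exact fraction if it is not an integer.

Row minima: T → -8, M → -8, B → -3; maximin = -3.
Column maxima: X → 1, Y → 6, Z → 4; minimax = 1.
-3 ≠ 1, so there is no saddle point; optimal play is mixed.
T is strictly dominated by B, so Row never plays it.
Y is strictly dominated by Z (it gives Row strictly more in every row), so Column never plays it.
On the remaining 2×2 (M, B vs X, Z):
Let Row play M with probability p. Expected payoff against X: (-8)p + 1(1−p) = −9p + 1; against Z: 4p + (-3)(1−p) = 7p − 3.
Setting these equal: −9p + 1 = 7p − 3 ⇒ −16p = -4 ⇒ p = 1/4, and the value is (-9)·(1/4) + 1 = -5/4.
For Column: with q = P(X), equating M's and B's payoffs gives −12q + 4 = 4q − 3 ⇒ q = 7/16.

-5/4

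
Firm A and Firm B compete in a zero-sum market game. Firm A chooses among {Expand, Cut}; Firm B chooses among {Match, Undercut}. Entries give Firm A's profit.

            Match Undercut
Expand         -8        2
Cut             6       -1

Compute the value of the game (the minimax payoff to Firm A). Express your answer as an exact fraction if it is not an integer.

4/17

Row minima: Expand → -8, Cut → -1; maximin = -1.
Column maxima: Match → 6, Undercut → 2; minimax = 2.
-1 ≠ 2, so there is no saddle point; optimal play is mixed.
Let Firm A play Expand with probability p. Expected payoff against Match: (-8)p + 6(1−p) = −14p + 6; against Undercut: 2p + (-1)(1−p) = 3p − 1.
Setting these equal: −14p + 6 = 3p − 1 ⇒ −17p = -7 ⇒ p = 7/17, and the value is (-14)·(7/17) + 6 = 4/17.
For Firm B: with q = P(Match), equating Expand's and Cut's payoffs gives −10q + 2 = 7q − 1 ⇒ q = 3/17.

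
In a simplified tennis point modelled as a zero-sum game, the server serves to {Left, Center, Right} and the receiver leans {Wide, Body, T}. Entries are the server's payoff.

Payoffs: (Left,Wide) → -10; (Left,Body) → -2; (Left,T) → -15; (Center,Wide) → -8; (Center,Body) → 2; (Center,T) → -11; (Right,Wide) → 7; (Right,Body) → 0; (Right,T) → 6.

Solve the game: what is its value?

Row minima: Left → -15, Center → -11, Right → 0; maximin = 0.
Column maxima: Wide → 7, Body → 2, T → 6; minimax = 2.
0 ≠ 2, so there is no saddle point; optimal play is mixed.
Left is strictly dominated by Center, so the server never plays it.
Wide is strictly dominated by T (it gives the server strictly more in every row), so the receiver never plays it.
On the remaining 2×2 (Center, Right vs Body, T):
Let the server play Center with probability p. Expected payoff against Body: 2p + 0(1−p) = 2p; against T: (-11)p + 6(1−p) = −17p + 6.
Setting these equal: 2p = −17p + 6 ⇒ 19p = 6 ⇒ p = 6/19, and the value is (2)·(6/19) = 12/19.
For the receiver: with q = P(Body), equating Center's and Right's payoffs gives 13q − 11 = −6q + 6 ⇒ q = 17/19.

12/19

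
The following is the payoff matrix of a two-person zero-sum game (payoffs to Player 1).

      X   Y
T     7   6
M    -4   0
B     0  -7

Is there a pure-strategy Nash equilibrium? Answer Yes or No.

Yes

Row minima: T → 6, M → -4, B → -7; maximin = 6.
Column maxima: X → 7, Y → 6; minimax = 6.
maximin = minimax = 6, so a saddle point exists.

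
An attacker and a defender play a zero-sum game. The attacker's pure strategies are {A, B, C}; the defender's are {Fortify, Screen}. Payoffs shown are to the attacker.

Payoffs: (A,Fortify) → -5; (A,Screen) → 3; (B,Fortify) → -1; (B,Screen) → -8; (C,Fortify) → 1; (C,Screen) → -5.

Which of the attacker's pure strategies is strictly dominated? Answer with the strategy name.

B

C gives a strictly higher payoff than B against every column: 1 > -1, -5 > -8.
So B is strictly dominated and the attacker never plays it.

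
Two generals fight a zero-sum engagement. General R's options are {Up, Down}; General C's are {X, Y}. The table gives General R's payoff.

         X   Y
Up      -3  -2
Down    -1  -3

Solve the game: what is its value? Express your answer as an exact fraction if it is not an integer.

Row minima: Up → -3, Down → -3; maximin = -3.
Column maxima: X → -1, Y → -2; minimax = -2.
-3 ≠ -2, so there is no saddle point; optimal play is mixed.
Let General R play Up with probability p. Expected payoff against X: (-3)p + (-1)(1−p) = −2p − 1; against Y: (-2)p + (-3)(1−p) = p − 3.
Setting these equal: −2p − 1 = p − 3 ⇒ −3p = -2 ⇒ p = 2/3, and the value is (-2)·(2/3) − 1 = -7/3.
For General C: with q = P(X), equating Up's and Down's payoffs gives −q − 2 = 2q − 3 ⇒ q = 1/3.

-7/3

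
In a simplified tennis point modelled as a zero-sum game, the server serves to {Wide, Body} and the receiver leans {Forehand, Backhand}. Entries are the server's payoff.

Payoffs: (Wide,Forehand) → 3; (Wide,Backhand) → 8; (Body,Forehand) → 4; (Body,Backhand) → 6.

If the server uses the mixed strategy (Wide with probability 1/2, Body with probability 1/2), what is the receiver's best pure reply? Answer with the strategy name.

Forehand

If the receiver plays Forehand, the server's expected payoff is (1/2)·3 + (1/2)·4 = 7/2.
If the receiver plays Backhand, the server's expected payoff is (1/2)·8 + (1/2)·6 = 7.
The receiver minimizes the server's payoff; the smallest is 7/2, so the best response is Forehand.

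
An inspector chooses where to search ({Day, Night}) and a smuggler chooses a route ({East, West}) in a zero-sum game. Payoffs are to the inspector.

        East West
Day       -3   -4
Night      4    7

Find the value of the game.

4

Row minima: Day → -4, Night → 4; maximin = 4.
Column maxima: East → 4, West → 7; minimax = 4.
Since maximin = minimax = 4, there is a saddle point and the value is 4.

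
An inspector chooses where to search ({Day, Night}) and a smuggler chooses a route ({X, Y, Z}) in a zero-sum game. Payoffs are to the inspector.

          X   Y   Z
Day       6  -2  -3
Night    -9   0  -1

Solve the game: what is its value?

Row minima: Day → -3, Night → -9; maximin = -3.
Column maxima: X → 6, Y → 0, Z → -1; minimax = -1.
-3 ≠ -1, so there is no saddle point; optimal play is mixed.
Y is strictly dominated by Z (it gives the inspector strictly more in every row), so the smuggler never plays it.
On the remaining 2×2 (Day, Night vs X, Z):
Let the inspector play Day with probability p. Expected payoff against X: 6p + (-9)(1−p) = 15p − 9; against Z: (-3)p + (-1)(1−p) = −2p − 1.
Setting these equal: 15p − 9 = −2p − 1 ⇒ 17p = 8 ⇒ p = 8/17, and the value is (15)·(8/17) − 9 = -33/17.
For the smuggler: with q = P(X), equating Day's and Night's payoffs gives 9q − 3 = −8q − 1 ⇒ q = 2/17.

-33/17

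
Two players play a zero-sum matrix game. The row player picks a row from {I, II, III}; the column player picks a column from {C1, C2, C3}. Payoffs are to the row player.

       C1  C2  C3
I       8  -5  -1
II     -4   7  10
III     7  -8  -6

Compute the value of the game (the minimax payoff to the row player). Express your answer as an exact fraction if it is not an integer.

Row minima: I → -5, II → -4, III → -8; maximin = -4.
Column maxima: C1 → 8, C2 → 7, C3 → 10; minimax = 7.
-4 ≠ 7, so there is no saddle point; optimal play is mixed.
III is strictly dominated by I, so the row player never plays it.
C3 is strictly dominated by C2 (it gives the row player strictly more in every row), so the column player never plays it.
On the remaining 2×2 (I, II vs C1, C2):
Let the row player play I with probability p. Expected payoff against C1: 8p + (-4)(1−p) = 12p − 4; against C2: (-5)p + 7(1−p) = −12p + 7.
Setting these equal: 12p − 4 = −12p + 7 ⇒ 24p = 11 ⇒ p = 11/24, and the value is (12)·(11/24) − 4 = 3/2.
For the column player: with q = P(C1), equating I's and II's payoffs gives 13q − 5 = −11q + 7 ⇒ q = 1/2.

3/2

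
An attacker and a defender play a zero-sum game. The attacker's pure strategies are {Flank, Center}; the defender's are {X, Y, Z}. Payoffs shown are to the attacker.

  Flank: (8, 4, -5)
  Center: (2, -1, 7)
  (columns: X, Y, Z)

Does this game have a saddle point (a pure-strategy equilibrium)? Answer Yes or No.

Row minima: Flank → -5, Center → -1; maximin = -1.
Column maxima: X → 8, Y → 4, Z → 7; minimax = 4.
-1 ≠ 4, so no pure-strategy equilibrium exists.

No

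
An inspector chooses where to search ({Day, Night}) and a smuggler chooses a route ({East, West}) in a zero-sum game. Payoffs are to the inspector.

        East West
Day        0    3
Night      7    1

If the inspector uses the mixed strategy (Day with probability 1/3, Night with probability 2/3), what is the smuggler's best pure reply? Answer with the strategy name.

If the smuggler plays East, the inspector's expected payoff is (1/3)·0 + (2/3)·7 = 14/3.
If the smuggler plays West, the inspector's expected payoff is (1/3)·3 + (2/3)·1 = 5/3.
The smuggler minimizes the inspector's payoff; the smallest is 5/3, so the best response is West.

West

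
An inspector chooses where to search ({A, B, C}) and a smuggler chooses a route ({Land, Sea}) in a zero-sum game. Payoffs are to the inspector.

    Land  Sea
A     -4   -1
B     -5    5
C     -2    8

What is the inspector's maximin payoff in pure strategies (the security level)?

-2

Row minima: A → -4, B → -5, C → -2.
The best of these is -2.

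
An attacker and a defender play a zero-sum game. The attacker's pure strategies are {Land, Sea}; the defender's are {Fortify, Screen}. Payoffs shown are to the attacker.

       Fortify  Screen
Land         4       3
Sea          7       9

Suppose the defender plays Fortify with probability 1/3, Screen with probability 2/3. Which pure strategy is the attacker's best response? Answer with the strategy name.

Sea

Expected payoff of Land: (1/3)·4 + (2/3)·3 = 10/3.
Expected payoff of Sea: (1/3)·7 + (2/3)·9 = 25/3.
The largest is 25/3, so the attacker's best response is Sea.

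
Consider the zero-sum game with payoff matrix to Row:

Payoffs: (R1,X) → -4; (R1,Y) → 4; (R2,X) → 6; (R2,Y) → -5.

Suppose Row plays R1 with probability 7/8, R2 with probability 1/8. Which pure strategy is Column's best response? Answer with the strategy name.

X

If Column plays X, Row's expected payoff is (7/8)·(-4) + (1/8)·6 = -11/4.
If Column plays Y, Row's expected payoff is (7/8)·4 + (1/8)·(-5) = 23/8.
Column minimizes Row's payoff; the smallest is -11/4, so the best response is X.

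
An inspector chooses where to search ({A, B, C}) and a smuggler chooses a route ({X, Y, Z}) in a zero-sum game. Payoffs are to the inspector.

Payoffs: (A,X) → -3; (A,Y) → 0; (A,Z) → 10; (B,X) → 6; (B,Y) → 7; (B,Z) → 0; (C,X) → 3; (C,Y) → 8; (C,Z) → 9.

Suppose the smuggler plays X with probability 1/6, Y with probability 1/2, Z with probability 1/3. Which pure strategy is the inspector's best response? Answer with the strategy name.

C

Expected payoff of A: (1/6)·(-3) + (1/2)·0 + (1/3)·10 = 17/6.
Expected payoff of B: (1/6)·6 + (1/2)·7 + (1/3)·0 = 9/2.
Expected payoff of C: (1/6)·3 + (1/2)·8 + (1/3)·9 = 15/2.
The largest is 15/2, so the inspector's best response is C.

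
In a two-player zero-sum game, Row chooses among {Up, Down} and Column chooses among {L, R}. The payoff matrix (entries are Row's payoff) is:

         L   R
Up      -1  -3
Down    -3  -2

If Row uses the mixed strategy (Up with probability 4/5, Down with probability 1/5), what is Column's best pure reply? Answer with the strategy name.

If Column plays L, Row's expected payoff is (4/5)·(-1) + (1/5)·(-3) = -7/5.
If Column plays R, Row's expected payoff is (4/5)·(-3) + (1/5)·(-2) = -14/5.
Column minimizes Row's payoff; the smallest is -14/5, so the best response is R.

R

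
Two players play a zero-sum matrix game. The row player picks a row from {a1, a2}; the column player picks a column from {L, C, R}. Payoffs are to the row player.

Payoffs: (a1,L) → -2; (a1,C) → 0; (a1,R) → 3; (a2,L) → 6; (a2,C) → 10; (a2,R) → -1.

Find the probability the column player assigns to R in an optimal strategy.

2/3

Row minima: a1 → -2, a2 → -1; maximin = -1.
Column maxima: L → 6, C → 10, R → 3; minimax = 3.
-1 ≠ 3, so there is no saddle point; optimal play is mixed.
C is strictly dominated by L (it gives the row player strictly more in every row), so the column player never plays it.
On the remaining 2×2 (a1, a2 vs L, R):
Let the row player play a1 with probability p. Expected payoff against L: (-2)p + 6(1−p) = −8p + 6; against R: 3p + (-1)(1−p) = 4p − 1.
Setting these equal: −8p + 6 = 4p − 1 ⇒ −12p = -7 ⇒ p = 7/12, and the value is (-8)·(7/12) + 6 = 4/3.
For the column player: with q = P(L), equating a1's and a2's payoffs gives −5q + 3 = 7q − 1 ⇒ q = 1/3.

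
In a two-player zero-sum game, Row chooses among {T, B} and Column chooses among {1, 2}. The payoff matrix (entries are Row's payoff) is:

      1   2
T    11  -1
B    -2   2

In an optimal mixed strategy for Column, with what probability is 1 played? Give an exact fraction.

3/16

Row minima: T → -1, B → -2; maximin = -1.
Column maxima: 1 → 11, 2 → 2; minimax = 2.
-1 ≠ 2, so there is no saddle point; optimal play is mixed.
Let Row play T with probability p. Expected payoff against 1: 11p + (-2)(1−p) = 13p − 2; against 2: (-1)p + 2(1−p) = −3p + 2.
Setting these equal: 13p − 2 = −3p + 2 ⇒ 16p = 4 ⇒ p = 1/4, and the value is (13)·(1/4) − 2 = 5/4.
For Column: with q = P(1), equating T's and B's payoffs gives 12q − 1 = −4q + 2 ⇒ q = 3/16.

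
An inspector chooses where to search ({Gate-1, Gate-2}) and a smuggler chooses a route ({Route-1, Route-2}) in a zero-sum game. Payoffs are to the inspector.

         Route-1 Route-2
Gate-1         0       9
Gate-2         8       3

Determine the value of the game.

Row minima: Gate-1 → 0, Gate-2 → 3; maximin = 3.
Column maxima: Route-1 → 8, Route-2 → 9; minimax = 8.
3 ≠ 8, so there is no saddle point; optimal play is mixed.
Let the inspector play Gate-1 with probability p. Expected payoff against Route-1: 0p + 8(1−p) = −8p + 8; against Route-2: 9p + 3(1−p) = 6p + 3.
Setting these equal: −8p + 8 = 6p + 3 ⇒ −14p = -5 ⇒ p = 5/14, and the value is (-8)·(5/14) + 8 = 36/7.
For the smuggler: with q = P(Route-1), equating Gate-1's and Gate-2's payoffs gives −9q + 9 = 5q + 3 ⇒ q = 3/7.

36/7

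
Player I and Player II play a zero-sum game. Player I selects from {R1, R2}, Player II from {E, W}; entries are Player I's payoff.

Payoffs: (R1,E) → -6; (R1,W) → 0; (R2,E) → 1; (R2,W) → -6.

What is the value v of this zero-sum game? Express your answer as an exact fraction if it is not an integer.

Row minima: R1 → -6, R2 → -6; maximin = -6.
Column maxima: E → 1, W → 0; minimax = 0.
-6 ≠ 0, so there is no saddle point; optimal play is mixed.
Let Player I play R1 with probability p. Expected payoff against E: (-6)p + 1(1−p) = −7p + 1; against W: 0p + (-6)(1−p) = 6p − 6.
Setting these equal: −7p + 1 = 6p − 6 ⇒ −13p = -7 ⇒ p = 7/13, and the value is (-7)·(7/13) + 1 = -36/13.
For Player II: with q = P(E), equating R1's and R2's payoffs gives −6q = 7q − 6 ⇒ q = 6/13.

-36/13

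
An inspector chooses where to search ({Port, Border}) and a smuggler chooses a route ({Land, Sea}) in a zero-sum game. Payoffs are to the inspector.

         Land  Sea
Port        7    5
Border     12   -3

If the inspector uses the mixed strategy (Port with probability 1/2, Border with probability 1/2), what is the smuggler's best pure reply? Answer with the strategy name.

If the smuggler plays Land, the inspector's expected payoff is (1/2)·7 + (1/2)·12 = 19/2.
If the smuggler plays Sea, the inspector's expected payoff is (1/2)·5 + (1/2)·(-3) = 1.
The smuggler minimizes the inspector's payoff; the smallest is 1, so the best response is Sea.

Sea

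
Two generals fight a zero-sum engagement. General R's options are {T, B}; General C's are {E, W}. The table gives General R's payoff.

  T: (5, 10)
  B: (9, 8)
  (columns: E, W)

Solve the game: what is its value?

Row minima: T → 5, B → 8; maximin = 8.
Column maxima: E → 9, W → 10; minimax = 9.
8 ≠ 9, so there is no saddle point; optimal play is mixed.
Let General R play T with probability p. Expected payoff against E: 5p + 9(1−p) = −4p + 9; against W: 10p + 8(1−p) = 2p + 8.
Setting these equal: −4p + 9 = 2p + 8 ⇒ −6p = -1 ⇒ p = 1/6, and the value is (-4)·(1/6) + 9 = 25/3.
For General C: with q = P(E), equating T's and B's payoffs gives −5q + 10 = q + 8 ⇒ q = 1/3.

25/3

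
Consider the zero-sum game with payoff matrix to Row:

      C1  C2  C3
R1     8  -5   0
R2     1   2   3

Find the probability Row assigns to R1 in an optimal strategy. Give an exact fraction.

1/14

Row minima: R1 → -5, R2 → 1; maximin = 1.
Column maxima: C1 → 8, C2 → 2, C3 → 3; minimax = 2.
1 ≠ 2, so there is no saddle point; optimal play is mixed.
C3 is strictly dominated by C2 (it gives Row strictly more in every row), so Column never plays it.
On the remaining 2×2 (R1, R2 vs C1, C2):
Let Row play R1 with probability p. Expected payoff against C1: 8p + 1(1−p) = 7p + 1; against C2: (-5)p + 2(1−p) = −7p + 2.
Setting these equal: 7p + 1 = −7p + 2 ⇒ 14p = 1 ⇒ p = 1/14, and the value is (7)·(1/14) + 1 = 3/2.
For Column: with q = P(C1), equating R1's and R2's payoffs gives 13q − 5 = −q + 2 ⇒ q = 1/2.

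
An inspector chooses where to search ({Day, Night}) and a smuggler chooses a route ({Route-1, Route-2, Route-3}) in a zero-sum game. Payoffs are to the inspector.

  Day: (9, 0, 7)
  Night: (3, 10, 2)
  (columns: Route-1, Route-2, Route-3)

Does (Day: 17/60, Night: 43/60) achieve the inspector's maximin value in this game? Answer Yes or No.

No

Against Route-1 this mix gives (17/60)·9 + (43/60)·3 = 47/10.
Against Route-2 this mix gives (17/60)·0 + (43/60)·10 = 43/6.
Against Route-3 this mix gives (17/60)·7 + (43/60)·2 = 41/12.
The smuggler will play Route-3, holding the inspector to 41/12. Shifting weight toward the row that does better against Route-3 would raise this floor (the equalizing mix achieves 14/3 against both Route-3 and Route-2), so the proposed strategy is not optimal.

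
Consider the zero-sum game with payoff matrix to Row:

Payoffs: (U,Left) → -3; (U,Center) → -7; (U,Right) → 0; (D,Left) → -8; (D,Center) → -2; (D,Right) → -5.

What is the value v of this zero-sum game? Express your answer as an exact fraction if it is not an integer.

-5

Row minima: U → -7, D → -8; maximin = -7.
Column maxima: Left → -3, Center → -2, Right → 0; minimax = -3.
-7 ≠ -3, so there is no saddle point; optimal play is mixed.
Right is strictly dominated by Left (it gives Row strictly more in every row), so Column never plays it.
On the remaining 2×2 (U, D vs Left, Center):
Let Row play U with probability p. Expected payoff against Left: (-3)p + (-8)(1−p) = 5p − 8; against Center: (-7)p + (-2)(1−p) = −5p − 2.
Setting these equal: 5p − 8 = −5p − 2 ⇒ 10p = 6 ⇒ p = 3/5, and the value is (5)·(3/5) − 8 = -5.
For Column: with q = P(Left), equating U's and D's payoffs gives 4q − 7 = −6q − 2 ⇒ q = 1/2.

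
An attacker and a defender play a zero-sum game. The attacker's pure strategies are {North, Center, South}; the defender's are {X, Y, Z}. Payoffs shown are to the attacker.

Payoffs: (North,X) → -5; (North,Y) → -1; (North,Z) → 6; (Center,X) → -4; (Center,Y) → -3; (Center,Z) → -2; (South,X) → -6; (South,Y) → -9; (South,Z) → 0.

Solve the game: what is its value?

Row minima: North → -5, Center → -4, South → -9; maximin = -4.
Column maxima: X → -4, Y → -1, Z → 6; minimax = -4.
Since maximin = minimax = -4, there is a saddle point and the value is -4.

-4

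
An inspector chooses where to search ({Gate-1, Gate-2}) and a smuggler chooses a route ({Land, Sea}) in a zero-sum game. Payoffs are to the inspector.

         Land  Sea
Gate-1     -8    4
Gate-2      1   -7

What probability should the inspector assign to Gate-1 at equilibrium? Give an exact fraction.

2/5

Row minima: Gate-1 → -8, Gate-2 → -7; maximin = -7.
Column maxima: Land → 1, Sea → 4; minimax = 1.
-7 ≠ 1, so there is no saddle point; optimal play is mixed.
Let the inspector play Gate-1 with probability p. Expected payoff against Land: (-8)p + 1(1−p) = −9p + 1; against Sea: 4p + (-7)(1−p) = 11p − 7.
Setting these equal: −9p + 1 = 11p − 7 ⇒ −20p = -8 ⇒ p = 2/5, and the value is (-9)·(2/5) + 1 = -13/5.
For the smuggler: with q = P(Land), equating Gate-1's and Gate-2's payoffs gives −12q + 4 = 8q − 7 ⇒ q = 11/20.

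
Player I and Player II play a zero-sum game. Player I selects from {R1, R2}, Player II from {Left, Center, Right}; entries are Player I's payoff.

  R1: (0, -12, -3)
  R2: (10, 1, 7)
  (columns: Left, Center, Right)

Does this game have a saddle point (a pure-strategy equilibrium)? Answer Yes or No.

Yes

Row minima: R1 → -12, R2 → 1; maximin = 1.
Column maxima: Left → 10, Center → 1, Right → 7; minimax = 1.
maximin = minimax = 1, so a saddle point exists.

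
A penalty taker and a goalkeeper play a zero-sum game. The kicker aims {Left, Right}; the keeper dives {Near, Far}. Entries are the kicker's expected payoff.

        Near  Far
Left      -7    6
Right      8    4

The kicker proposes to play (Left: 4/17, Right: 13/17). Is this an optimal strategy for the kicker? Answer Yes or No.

Against Near this mix gives (4/17)·(-7) + (13/17)·8 = 76/17.
Against Far this mix gives (4/17)·6 + (13/17)·4 = 76/17.
All of the keeper's active replies (Near, Far) yield 76/17, and no column does worse for the kicker. The mix makes the keeper indifferent and guarantees 76/17, so it is optimal.

Yes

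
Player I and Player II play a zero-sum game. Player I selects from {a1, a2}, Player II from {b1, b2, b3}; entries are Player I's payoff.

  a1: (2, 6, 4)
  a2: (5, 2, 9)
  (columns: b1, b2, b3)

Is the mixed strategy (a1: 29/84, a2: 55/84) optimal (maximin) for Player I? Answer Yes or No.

No

Against b1 this mix gives (29/84)·2 + (55/84)·5 = 111/28.
Against b2 this mix gives (29/84)·6 + (55/84)·2 = 71/21.
Against b3 this mix gives (29/84)·4 + (55/84)·9 = 611/84.
Player II will play b2, holding Player I to 71/21. Shifting weight toward the row that does better against b2 would raise this floor (the equalizing mix achieves 26/7 against both b2 and b1), so the proposed strategy is not optimal.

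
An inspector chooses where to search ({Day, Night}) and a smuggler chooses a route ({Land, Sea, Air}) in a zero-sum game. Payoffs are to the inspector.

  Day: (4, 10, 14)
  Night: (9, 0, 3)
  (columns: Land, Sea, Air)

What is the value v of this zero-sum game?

6

Row minima: Day → 4, Night → 0; maximin = 4.
Column maxima: Land → 9, Sea → 10, Air → 14; minimax = 9.
4 ≠ 9, so there is no saddle point; optimal play is mixed.
Air is strictly dominated by Sea (it gives the inspector strictly more in every row), so the smuggler never plays it.
On the remaining 2×2 (Day, Night vs Land, Sea):
Let the inspector play Day with probability p. Expected payoff against Land: 4p + 9(1−p) = −5p + 9; against Sea: 10p + 0(1−p) = 10p.
Setting these equal: −5p + 9 = 10p ⇒ −15p = -9 ⇒ p = 3/5, and the value is (-5)·(3/5) + 9 = 6.
For the smuggler: with q = P(Land), equating Day's and Night's payoffs gives −6q + 10 = 9q ⇒ q = 2/3.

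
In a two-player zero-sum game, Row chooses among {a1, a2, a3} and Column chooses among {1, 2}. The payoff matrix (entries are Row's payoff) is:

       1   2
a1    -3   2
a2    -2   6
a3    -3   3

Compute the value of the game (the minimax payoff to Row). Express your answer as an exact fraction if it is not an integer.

Row minima: a1 → -3, a2 → -2, a3 → -3; maximin = -2.
Column maxima: 1 → -2, 2 → 6; minimax = -2.
Since maximin = minimax = -2, there is a saddle point and the value is -2.

-2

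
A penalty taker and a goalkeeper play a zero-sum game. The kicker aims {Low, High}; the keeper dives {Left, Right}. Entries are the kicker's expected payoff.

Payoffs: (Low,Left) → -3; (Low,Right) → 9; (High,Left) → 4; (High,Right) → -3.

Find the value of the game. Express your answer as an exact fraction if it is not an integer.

Row minima: Low → -3, High → -3; maximin = -3.
Column maxima: Left → 4, Right → 9; minimax = 4.
-3 ≠ 4, so there is no saddle point; optimal play is mixed.
Let the kicker play Low with probability p. Expected payoff against Left: (-3)p + 4(1−p) = −7p + 4; against Right: 9p + (-3)(1−p) = 12p − 3.
Setting these equal: −7p + 4 = 12p − 3 ⇒ −19p = -7 ⇒ p = 7/19, and the value is (-7)·(7/19) + 4 = 27/19.
For the keeper: with q = P(Left), equating Low's and High's payoffs gives −12q + 9 = 7q − 3 ⇒ q = 12/19.

27/19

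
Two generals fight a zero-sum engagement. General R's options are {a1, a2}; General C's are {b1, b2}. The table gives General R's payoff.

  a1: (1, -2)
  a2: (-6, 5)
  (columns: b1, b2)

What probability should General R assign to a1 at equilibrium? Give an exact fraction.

Row minima: a1 → -2, a2 → -6; maximin = -2.
Column maxima: b1 → 1, b2 → 5; minimax = 1.
-2 ≠ 1, so there is no saddle point; optimal play is mixed.
Let General R play a1 with probability p. Expected payoff against b1: 1p + (-6)(1−p) = 7p − 6; against b2: (-2)p + 5(1−p) = −7p + 5.
Setting these equal: 7p − 6 = −7p + 5 ⇒ 14p = 11 ⇒ p = 11/14, and the value is (7)·(11/14) − 6 = -1/2.
For General C: with q = P(b1), equating a1's and a2's payoffs gives 3q − 2 = −11q + 5 ⇒ q = 1/2.

11/14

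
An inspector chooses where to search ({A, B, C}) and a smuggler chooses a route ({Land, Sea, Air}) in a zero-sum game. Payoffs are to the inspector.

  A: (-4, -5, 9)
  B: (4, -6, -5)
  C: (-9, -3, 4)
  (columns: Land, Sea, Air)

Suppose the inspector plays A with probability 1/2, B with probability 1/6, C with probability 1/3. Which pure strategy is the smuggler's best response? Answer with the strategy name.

Sea

If the smuggler plays Land, the inspector's expected payoff is (1/2)·(-4) + (1/6)·4 + (1/3)·(-9) = -13/3.
If the smuggler plays Sea, the inspector's expected payoff is (1/2)·(-5) + (1/6)·(-6) + (1/3)·(-3) = -9/2.
If the smuggler plays Air, the inspector's expected payoff is (1/2)·9 + (1/6)·(-5) + (1/3)·4 = 5.
The smuggler minimizes the inspector's payoff; the smallest is -9/2, so the best response is Sea.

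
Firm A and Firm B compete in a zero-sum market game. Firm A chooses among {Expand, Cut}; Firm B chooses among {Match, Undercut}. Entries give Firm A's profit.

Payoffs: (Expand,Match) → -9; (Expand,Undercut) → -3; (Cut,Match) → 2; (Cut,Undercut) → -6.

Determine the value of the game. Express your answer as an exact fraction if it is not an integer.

Row minima: Expand → -9, Cut → -6; maximin = -6.
Column maxima: Match → 2, Undercut → -3; minimax = -3.
-6 ≠ -3, so there is no saddle point; optimal play is mixed.
Let Firm A play Expand with probability p. Expected payoff against Match: (-9)p + 2(1−p) = −11p + 2; against Undercut: (-3)p + (-6)(1−p) = 3p − 6.
Setting these equal: −11p + 2 = 3p − 6 ⇒ −14p = -8 ⇒ p = 4/7, and the value is (-11)·(4/7) + 2 = -30/7.
For Firm B: with q = P(Match), equating Expand's and Cut's payoffs gives −6q − 3 = 8q − 6 ⇒ q = 3/14.

-30/7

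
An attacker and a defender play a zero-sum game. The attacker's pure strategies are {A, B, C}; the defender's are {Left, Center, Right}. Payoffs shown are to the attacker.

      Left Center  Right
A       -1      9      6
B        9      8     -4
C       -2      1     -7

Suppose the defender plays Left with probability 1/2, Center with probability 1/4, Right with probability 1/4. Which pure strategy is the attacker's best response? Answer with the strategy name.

Expected payoff of A: (1/2)·(-1) + (1/4)·9 + (1/4)·6 = 13/4.
Expected payoff of B: (1/2)·9 + (1/4)·8 + (1/4)·(-4) = 11/2.
Expected payoff of C: (1/2)·(-2) + (1/4)·1 + (1/4)·(-7) = -5/2.
The largest is 11/2, so the attacker's best response is B.

B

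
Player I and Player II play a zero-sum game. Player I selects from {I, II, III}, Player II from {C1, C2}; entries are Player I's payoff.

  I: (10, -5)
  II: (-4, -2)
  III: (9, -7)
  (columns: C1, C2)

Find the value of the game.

Row minima: I → -5, II → -4, III → -7; maximin = -4.
Column maxima: C1 → 10, C2 → -2; minimax = -2.
-4 ≠ -2, so there is no saddle point; optimal play is mixed.
III is strictly dominated by I, so Player I never plays it.
On the remaining 2×2 (I, II vs C1, C2):
Let Player I play I with probability p. Expected payoff against C1: 10p + (-4)(1−p) = 14p − 4; against C2: (-5)p + (-2)(1−p) = −3p − 2.
Setting these equal: 14p − 4 = −3p − 2 ⇒ 17p = 2 ⇒ p = 2/17, and the value is (14)·(2/17) − 4 = -40/17.
For Player II: with q = P(C1), equating I's and II's payoffs gives 15q − 5 = −2q − 2 ⇒ q = 3/17.

-40/17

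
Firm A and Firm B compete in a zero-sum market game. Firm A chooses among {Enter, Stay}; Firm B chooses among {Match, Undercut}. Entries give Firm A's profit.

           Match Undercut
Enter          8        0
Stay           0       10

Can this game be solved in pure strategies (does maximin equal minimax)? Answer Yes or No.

Row minima: Enter → 0, Stay → 0; maximin = 0.
Column maxima: Match → 8, Undercut → 10; minimax = 8.
0 ≠ 8, so no pure-strategy equilibrium exists.

No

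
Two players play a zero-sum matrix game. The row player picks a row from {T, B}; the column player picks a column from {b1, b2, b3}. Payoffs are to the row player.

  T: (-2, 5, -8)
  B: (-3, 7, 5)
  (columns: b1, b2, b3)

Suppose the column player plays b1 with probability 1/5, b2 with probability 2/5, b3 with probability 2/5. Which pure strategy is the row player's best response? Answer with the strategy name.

Expected payoff of T: (1/5)·(-2) + (2/5)·5 + (2/5)·(-8) = -8/5.
Expected payoff of B: (1/5)·(-3) + (2/5)·7 + (2/5)·5 = 21/5.
The largest is 21/5, so the row player's best response is B.

B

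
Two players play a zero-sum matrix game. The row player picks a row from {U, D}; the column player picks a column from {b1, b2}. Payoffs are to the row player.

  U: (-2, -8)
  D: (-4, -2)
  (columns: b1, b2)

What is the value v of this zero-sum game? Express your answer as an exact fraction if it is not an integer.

-7/2

Row minima: U → -8, D → -4; maximin = -4.
Column maxima: b1 → -2, b2 → -2; minimax = -2.
-4 ≠ -2, so there is no saddle point; optimal play is mixed.
Let the row player play U with probability p. Expected payoff against b1: (-2)p + (-4)(1−p) = 2p − 4; against b2: (-8)p + (-2)(1−p) = −6p − 2.
Setting these equal: 2p − 4 = −6p − 2 ⇒ 8p = 2 ⇒ p = 1/4, and the value is (2)·(1/4) − 4 = -7/2.
For the column player: with q = P(b1), equating U's and D's payoffs gives 6q − 8 = −2q − 2 ⇒ q = 3/4.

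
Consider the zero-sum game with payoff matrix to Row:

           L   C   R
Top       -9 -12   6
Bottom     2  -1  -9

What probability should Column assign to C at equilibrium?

Row minima: Top → -12, Bottom → -9; maximin = -9.
Column maxima: L → 2, C → -1, R → 6; minimax = -1.
-9 ≠ -1, so there is no saddle point; optimal play is mixed.
L is strictly dominated by C (it gives Row strictly more in every row), so Column never plays it.
On the remaining 2×2 (Top, Bottom vs C, R):
Let Row play Top with probability p. Expected payoff against C: (-12)p + (-1)(1−p) = −11p − 1; against R: 6p + (-9)(1−p) = 15p − 9.
Setting these equal: −11p − 1 = 15p − 9 ⇒ −26p = -8 ⇒ p = 4/13, and the value is (-11)·(4/13) − 1 = -57/13.
For Column: with q = P(C), equating Top's and Bottom's payoffs gives −18q + 6 = 8q − 9 ⇒ q = 15/26.

15/26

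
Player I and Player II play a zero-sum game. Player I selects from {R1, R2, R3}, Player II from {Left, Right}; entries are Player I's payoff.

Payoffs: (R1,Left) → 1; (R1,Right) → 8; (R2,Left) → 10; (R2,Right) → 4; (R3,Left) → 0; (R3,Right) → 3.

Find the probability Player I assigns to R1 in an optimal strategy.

Row minima: R1 → 1, R2 → 4, R3 → 0; maximin = 4.
Column maxima: Left → 10, Right → 8; minimax = 8.
4 ≠ 8, so there is no saddle point; optimal play is mixed.
R3 is strictly dominated by R1, so Player I never plays it.
On the remaining 2×2 (R1, R2 vs Left, Right):
Let Player I play R1 with probability p. Expected payoff against Left: 1p + 10(1−p) = −9p + 10; against Right: 8p + 4(1−p) = 4p + 4.
Setting these equal: −9p + 10 = 4p + 4 ⇒ −13p = -6 ⇒ p = 6/13, and the value is (-9)·(6/13) + 10 = 76/13.
For Player II: with q = P(Left), equating R1's and R2's payoffs gives −7q + 8 = 6q + 4 ⇒ q = 4/13.

6/13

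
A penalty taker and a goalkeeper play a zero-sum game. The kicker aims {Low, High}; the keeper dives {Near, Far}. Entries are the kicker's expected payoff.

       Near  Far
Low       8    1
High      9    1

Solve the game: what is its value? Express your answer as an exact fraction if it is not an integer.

1

Row minima: Low → 1, High → 1; maximin = 1.
Column maxima: Near → 9, Far → 1; minimax = 1.
Since maximin = minimax = 1, there is a saddle point and the value is 1.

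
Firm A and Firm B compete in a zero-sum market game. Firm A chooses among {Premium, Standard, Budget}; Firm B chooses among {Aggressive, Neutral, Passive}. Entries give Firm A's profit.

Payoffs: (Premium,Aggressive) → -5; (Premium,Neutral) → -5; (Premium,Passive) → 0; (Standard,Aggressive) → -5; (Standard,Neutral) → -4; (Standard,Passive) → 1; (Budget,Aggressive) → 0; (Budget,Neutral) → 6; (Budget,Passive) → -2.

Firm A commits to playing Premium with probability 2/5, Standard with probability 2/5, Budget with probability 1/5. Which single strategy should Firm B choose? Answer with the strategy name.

Aggressive

If Firm B plays Aggressive, Firm A's expected payoff is (2/5)·(-5) + (2/5)·(-5) + (1/5)·0 = -4.
If Firm B plays Neutral, Firm A's expected payoff is (2/5)·(-5) + (2/5)·(-4) + (1/5)·6 = -12/5.
If Firm B plays Passive, Firm A's expected payoff is (2/5)·0 + (2/5)·1 + (1/5)·(-2) = 0.
Firm B minimizes Firm A's payoff; the smallest is -4, so the best response is Aggressive.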